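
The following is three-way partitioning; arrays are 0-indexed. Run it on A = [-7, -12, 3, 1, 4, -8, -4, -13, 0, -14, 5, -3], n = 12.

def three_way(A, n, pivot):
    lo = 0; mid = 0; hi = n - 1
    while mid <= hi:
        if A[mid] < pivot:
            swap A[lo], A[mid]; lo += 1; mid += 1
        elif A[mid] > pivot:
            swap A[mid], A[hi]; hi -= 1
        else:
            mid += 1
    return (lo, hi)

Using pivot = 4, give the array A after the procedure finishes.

pivot = 4; lo=0, mid=0, hi=11
A[mid]=-7<4: swap A[0],A[0]; lo=1,mid=1 → [-7, -12, 3, 1, 4, -8, -4, -13, 0, -14, 5, -3]
A[mid]=-12<4: swap A[1],A[1]; lo=2,mid=2 → [-7, -12, 3, 1, 4, -8, -4, -13, 0, -14, 5, -3]
A[mid]=3<4: swap A[2],A[2]; lo=3,mid=3 → [-7, -12, 3, 1, 4, -8, -4, -13, 0, -14, 5, -3]
A[mid]=1<4: swap A[3],A[3]; lo=4,mid=4 → [-7, -12, 3, 1, 4, -8, -4, -13, 0, -14, 5, -3]
A[mid]=4=4: mid=5
A[mid]=-8<4: swap A[4],A[5]; lo=5,mid=6 → [-7, -12, 3, 1, -8, 4, -4, -13, 0, -14, 5, -3]
A[mid]=-4<4: swap A[5],A[6]; lo=6,mid=7 → [-7, -12, 3, 1, -8, -4, 4, -13, 0, -14, 5, -3]
A[mid]=-13<4: swap A[6],A[7]; lo=7,mid=8 → [-7, -12, 3, 1, -8, -4, -13, 4, 0, -14, 5, -3]
A[mid]=0<4: swap A[7],A[8]; lo=8,mid=9 → [-7, -12, 3, 1, -8, -4, -13, 0, 4, -14, 5, -3]
A[mid]=-14<4: swap A[8],A[9]; lo=9,mid=10 → [-7, -12, 3, 1, -8, -4, -13, 0, -14, 4, 5, -3]
A[mid]=5>4: swap A[10],A[11]; hi=10 → [-7, -12, 3, 1, -8, -4, -13, 0, -14, 4, -3, 5]
A[mid]=-3<4: swap A[9],A[10]; lo=10,mid=11 → [-7, -12, 3, 1, -8, -4, -13, 0, -14, -3, 4, 5]
end: lo=10, hi=10; A = [-7, -12, 3, 1, -8, -4, -13, 0, -14, -3, 4, 5]

[-7, -12, 3, 1, -8, -4, -13, 0, -14, -3, 4, 5]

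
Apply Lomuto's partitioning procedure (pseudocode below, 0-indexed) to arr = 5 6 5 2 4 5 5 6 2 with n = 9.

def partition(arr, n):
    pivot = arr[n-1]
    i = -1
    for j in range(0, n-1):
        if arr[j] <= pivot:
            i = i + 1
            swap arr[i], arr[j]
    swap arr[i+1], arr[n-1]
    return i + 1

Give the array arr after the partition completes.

pivot=2, i=-1
j=0: 5>2, skip
j=1: 6>2, skip
j=2: 5>2, skip
j=3: 2≤2, i=0, swap(0,3) ⇒ 2 6 5 5 4 5 5 6 2
j=4: 4>2, skip
j=5: 5>2, skip
j=6: 5>2, skip
j=7: 6>2, skip
swap(1,8) ⇒ 2 2 5 5 4 5 5 6 6; return 1

2 2 5 5 4 5 5 6 6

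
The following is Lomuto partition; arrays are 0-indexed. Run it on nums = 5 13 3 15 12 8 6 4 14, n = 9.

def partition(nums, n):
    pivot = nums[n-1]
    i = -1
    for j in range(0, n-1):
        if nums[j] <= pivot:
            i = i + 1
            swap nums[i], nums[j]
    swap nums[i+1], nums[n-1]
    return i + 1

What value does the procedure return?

7

pivot=14, i=-1
j=0: 5≤14, i=0, swap(0,0) ⇒ 5 13 3 15 12 8 6 4 14
j=1: 13≤14, i=1, swap(1,1) ⇒ 5 13 3 15 12 8 6 4 14
j=2: 3≤14, i=2, swap(2,2) ⇒ 5 13 3 15 12 8 6 4 14
j=3: 15>14, skip
j=4: 12≤14, i=3, swap(3,4) ⇒ 5 13 3 12 15 8 6 4 14
j=5: 8≤14, i=4, swap(4,5) ⇒ 5 13 3 12 8 15 6 4 14
j=6: 6≤14, i=5, swap(5,6) ⇒ 5 13 3 12 8 6 15 4 14
j=7: 4≤14, i=6, swap(6,7) ⇒ 5 13 3 12 8 6 4 15 14
swap(7,8) ⇒ 5 13 3 12 8 6 4 14 15; return 7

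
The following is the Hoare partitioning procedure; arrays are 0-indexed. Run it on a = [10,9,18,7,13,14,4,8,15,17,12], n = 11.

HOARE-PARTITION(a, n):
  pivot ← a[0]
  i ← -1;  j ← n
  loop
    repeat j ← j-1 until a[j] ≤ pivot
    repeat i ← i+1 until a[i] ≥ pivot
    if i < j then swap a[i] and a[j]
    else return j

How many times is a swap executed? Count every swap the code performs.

2

pivot = a[0] = 10; i = -1, j = 11
j→7 (a[7]=8≤10), i→0 (a[0]=10≥10); i<j, swap → [8,9,18,7,13,14,4,10,15,17,12]
j→6 (a[6]=4≤10), i→2 (a[2]=18≥10); i<j, swap → [8,9,4,7,13,14,18,10,15,17,12]
j→3, i→4; i≥j, return j=3. a = [8,9,4,7,13,14,18,10,15,17,12]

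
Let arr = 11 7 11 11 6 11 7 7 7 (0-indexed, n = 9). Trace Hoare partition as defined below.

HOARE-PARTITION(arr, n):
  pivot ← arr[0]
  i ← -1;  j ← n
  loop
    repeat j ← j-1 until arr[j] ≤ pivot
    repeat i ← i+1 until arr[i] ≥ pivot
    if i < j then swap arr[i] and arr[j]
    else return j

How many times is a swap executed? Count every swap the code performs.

pivot = arr[0] = 11; i = -1, j = 9
j→8 (arr[8]=7≤11), i→0 (arr[0]=11≥11); i<j, swap → 7 7 11 11 6 11 7 7 11
j→7 (arr[7]=7≤11), i→2 (arr[2]=11≥11); i<j, swap → 7 7 7 11 6 11 7 11 11
j→6 (arr[6]=7≤11), i→3 (arr[3]=11≥11); i<j, swap → 7 7 7 7 6 11 11 11 11
j→5, i→5; i≥j, return j=5. arr = 7 7 7 7 6 11 11 11 11

3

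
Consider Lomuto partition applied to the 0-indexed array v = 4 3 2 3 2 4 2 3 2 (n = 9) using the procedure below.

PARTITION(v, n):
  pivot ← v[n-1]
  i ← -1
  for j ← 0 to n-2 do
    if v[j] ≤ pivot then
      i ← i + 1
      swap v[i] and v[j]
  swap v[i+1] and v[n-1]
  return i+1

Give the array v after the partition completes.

pivot=2, i=-1
j=0: 4>2, skip
j=1: 3>2, skip
j=2: 2≤2, i=0, swap(0,2) ⇒ 2 3 4 3 2 4 2 3 2
j=3: 3>2, skip
j=4: 2≤2, i=1, swap(1,4) ⇒ 2 2 4 3 3 4 2 3 2
j=5: 4>2, skip
j=6: 2≤2, i=2, swap(2,6) ⇒ 2 2 2 3 3 4 4 3 2
j=7: 3>2, skip
swap(3,8) ⇒ 2 2 2 2 3 4 4 3 3; return 3

2 2 2 2 3 4 4 3 3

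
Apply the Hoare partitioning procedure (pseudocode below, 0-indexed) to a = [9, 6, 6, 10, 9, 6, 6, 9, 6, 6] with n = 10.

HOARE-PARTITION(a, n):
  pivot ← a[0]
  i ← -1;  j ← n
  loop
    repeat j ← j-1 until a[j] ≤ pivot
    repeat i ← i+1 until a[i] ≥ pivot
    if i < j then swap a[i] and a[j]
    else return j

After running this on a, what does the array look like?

[6, 6, 6, 6, 9, 6, 6, 9, 10, 9]

pivot=9
j stops at 9 (6), i stops at 0 (9); swap ⇒ [6, 6, 6, 10, 9, 6, 6, 9, 6, 9]
j stops at 8 (6), i stops at 3 (10); swap ⇒ [6, 6, 6, 6, 9, 6, 6, 9, 10, 9]
j stops at 7 (9), i stops at 4 (9); swap ⇒ [6, 6, 6, 6, 9, 6, 6, 9, 10, 9]
j stops at 6, i stops at 7; i≥j ⇒ return 6. a=[6, 6, 6, 6, 9, 6, 6, 9, 10, 9]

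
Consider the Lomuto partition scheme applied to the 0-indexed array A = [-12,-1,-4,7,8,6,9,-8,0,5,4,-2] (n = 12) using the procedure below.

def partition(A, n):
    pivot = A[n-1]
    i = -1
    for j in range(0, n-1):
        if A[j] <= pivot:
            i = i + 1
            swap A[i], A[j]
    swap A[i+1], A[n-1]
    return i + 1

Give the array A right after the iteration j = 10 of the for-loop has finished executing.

pivot = A[11] = -2; i = -1
j=0: A[0]=-12 ≤ -2 → i=0, swap A[0],A[0] (no change) → [-12,-1,-4,7,8,6,9,-8,0,5,4,-2]
j=1: A[1]=-1 > -2 → no swap
j=2: A[2]=-4 ≤ -2 → i=1, swap A[1],A[2] → [-12,-4,-1,7,8,6,9,-8,0,5,4,-2]
j=3: A[3]=7 > -2 → no swap
j=4: A[4]=8 > -2 → no swap
j=5: A[5]=6 > -2 → no swap
j=6: A[6]=9 > -2 → no swap
j=7: A[7]=-8 ≤ -2 → i=2, swap A[2],A[7] → [-12,-4,-8,7,8,6,9,-1,0,5,4,-2]
j=8: A[8]=0 > -2 → no swap
j=9: A[9]=5 > -2 → no swap
j=10: A[10]=4 > -2 → no swap
(after j=10) A = [-12,-4,-8,7,8,6,9,-1,0,5,4,-2]

[-12,-4,-8,7,8,6,9,-1,0,5,4,-2]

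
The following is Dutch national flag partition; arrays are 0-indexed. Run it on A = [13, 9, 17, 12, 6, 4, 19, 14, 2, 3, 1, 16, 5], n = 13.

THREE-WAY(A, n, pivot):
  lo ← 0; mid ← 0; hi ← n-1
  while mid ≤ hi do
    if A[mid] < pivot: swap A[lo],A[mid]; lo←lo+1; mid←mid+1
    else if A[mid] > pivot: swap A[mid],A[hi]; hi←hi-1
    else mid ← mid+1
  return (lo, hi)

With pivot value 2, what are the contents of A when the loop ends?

[1, 2, 12, 6, 4, 19, 14, 17, 3, 9, 16, 5, 13]

lo=0 mid=0 hi=12
13>2: swap(0,12), hi=11 ⇒ [5, 9, 17, 12, 6, 4, 19, 14, 2, 3, 1, 16, 13]
5>2: swap(0,11), hi=10 ⇒ [16, 9, 17, 12, 6, 4, 19, 14, 2, 3, 1, 5, 13]
16>2: swap(0,10), hi=9 ⇒ [1, 9, 17, 12, 6, 4, 19, 14, 2, 3, 16, 5, 13]
1<2: swap(0,0), lo=1 mid=1 ⇒ [1, 9, 17, 12, 6, 4, 19, 14, 2, 3, 16, 5, 13]
9>2: swap(1,9), hi=8 ⇒ [1, 3, 17, 12, 6, 4, 19, 14, 2, 9, 16, 5, 13]
3>2: swap(1,8), hi=7 ⇒ [1, 2, 17, 12, 6, 4, 19, 14, 3, 9, 16, 5, 13]
2=2: mid=2
17>2: swap(2,7), hi=6 ⇒ [1, 2, 14, 12, 6, 4, 19, 17, 3, 9, 16, 5, 13]
14>2: swap(2,6), hi=5 ⇒ [1, 2, 19, 12, 6, 4, 14, 17, 3, 9, 16, 5, 13]
19>2: swap(2,5), hi=4 ⇒ [1, 2, 4, 12, 6, 19, 14, 17, 3, 9, 16, 5, 13]
4>2: swap(2,4), hi=3 ⇒ [1, 2, 6, 12, 4, 19, 14, 17, 3, 9, 16, 5, 13]
6>2: swap(2,3), hi=2 ⇒ [1, 2, 12, 6, 4, 19, 14, 17, 3, 9, 16, 5, 13]
12>2: swap(2,2), hi=1 ⇒ [1, 2, 12, 6, 4, 19, 14, 17, 3, 9, 16, 5, 13]
done. lo=1 hi=1; A=[1, 2, 12, 6, 4, 19, 14, 17, 3, 9, 16, 5, 13]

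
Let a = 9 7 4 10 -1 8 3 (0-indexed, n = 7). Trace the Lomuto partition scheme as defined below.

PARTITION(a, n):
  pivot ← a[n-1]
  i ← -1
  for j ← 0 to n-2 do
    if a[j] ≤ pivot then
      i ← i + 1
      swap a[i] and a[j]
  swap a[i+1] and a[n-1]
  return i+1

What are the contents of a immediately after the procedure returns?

pivot=3, i=-1
j=0: 9>3, skip
j=1: 7>3, skip
j=2: 4>3, skip
j=3: 10>3, skip
j=4: -1≤3, i=0, swap(0,4) ⇒ -1 7 4 10 9 8 3
j=5: 8>3, skip
swap(1,6) ⇒ -1 3 4 10 9 8 7; return 1

-1 3 4 10 9 8 7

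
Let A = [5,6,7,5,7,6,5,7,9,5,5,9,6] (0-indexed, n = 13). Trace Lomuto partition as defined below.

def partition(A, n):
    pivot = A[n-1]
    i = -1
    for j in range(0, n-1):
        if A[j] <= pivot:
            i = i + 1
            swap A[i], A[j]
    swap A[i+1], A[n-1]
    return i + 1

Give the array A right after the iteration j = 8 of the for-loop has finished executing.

[5,6,5,6,5,7,7,7,9,5,5,9,6]

pivot = A[12] = 6; i = -1
j=0: A[0]=5 ≤ 6 → i=0, swap A[0],A[0] (no change) → [5,6,7,5,7,6,5,7,9,5,5,9,6]
j=1: A[1]=6 ≤ 6 → i=1, swap A[1],A[1] (no change) → [5,6,7,5,7,6,5,7,9,5,5,9,6]
j=2: A[2]=7 > 6 → no swap
j=3: A[3]=5 ≤ 6 → i=2, swap A[2],A[3] → [5,6,5,7,7,6,5,7,9,5,5,9,6]
j=4: A[4]=7 > 6 → no swap
j=5: A[5]=6 ≤ 6 → i=3, swap A[3],A[5] → [5,6,5,6,7,7,5,7,9,5,5,9,6]
j=6: A[6]=5 ≤ 6 → i=4, swap A[4],A[6] → [5,6,5,6,5,7,7,7,9,5,5,9,6]
j=7: A[7]=7 > 6 → no swap
j=8: A[8]=9 > 6 → no swap
(after j=8) A = [5,6,5,6,5,7,7,7,9,5,5,9,6]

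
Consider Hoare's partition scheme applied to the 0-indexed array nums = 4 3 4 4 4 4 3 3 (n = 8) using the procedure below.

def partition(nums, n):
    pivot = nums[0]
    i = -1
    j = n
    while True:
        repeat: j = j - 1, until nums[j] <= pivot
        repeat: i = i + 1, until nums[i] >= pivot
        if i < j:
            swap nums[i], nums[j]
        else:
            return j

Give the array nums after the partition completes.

pivot=4
j stops at 7 (3), i stops at 0 (4); swap ⇒ 3 3 4 4 4 4 3 4
j stops at 6 (3), i stops at 2 (4); swap ⇒ 3 3 3 4 4 4 4 4
j stops at 5 (4), i stops at 3 (4); swap ⇒ 3 3 3 4 4 4 4 4
j stops at 4, i stops at 4; i≥j ⇒ return 4. nums=3 3 3 4 4 4 4 4

3 3 3 4 4 4 4 4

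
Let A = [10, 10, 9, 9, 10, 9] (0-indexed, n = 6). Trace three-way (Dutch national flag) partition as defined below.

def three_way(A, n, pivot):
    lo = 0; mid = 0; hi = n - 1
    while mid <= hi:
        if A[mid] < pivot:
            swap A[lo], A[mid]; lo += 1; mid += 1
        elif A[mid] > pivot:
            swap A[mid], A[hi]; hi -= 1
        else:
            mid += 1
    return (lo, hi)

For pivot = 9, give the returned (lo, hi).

pivot = 9; lo=0, mid=0, hi=5
A[mid]=10>9: swap A[0],A[5]; hi=4 → [9, 10, 9, 9, 10, 10]
A[mid]=9=9: mid=1
A[mid]=10>9: swap A[1],A[4]; hi=3 → [9, 10, 9, 9, 10, 10]
A[mid]=10>9: swap A[1],A[3]; hi=2 → [9, 9, 9, 10, 10, 10]
A[mid]=9=9: mid=2
A[mid]=9=9: mid=3
end: lo=0, hi=2; A = [9, 9, 9, 10, 10, 10]

(0, 2)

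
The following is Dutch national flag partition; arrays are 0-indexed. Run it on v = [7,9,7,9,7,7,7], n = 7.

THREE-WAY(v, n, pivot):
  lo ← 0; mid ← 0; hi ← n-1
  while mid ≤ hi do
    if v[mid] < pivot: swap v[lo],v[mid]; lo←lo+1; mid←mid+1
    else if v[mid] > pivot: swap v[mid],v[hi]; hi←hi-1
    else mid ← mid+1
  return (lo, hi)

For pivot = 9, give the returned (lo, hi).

(5, 6)

pivot = 9; lo=0, mid=0, hi=6
v[mid]=7<9: swap v[0],v[0]; lo=1,mid=1 → [7,9,7,9,7,7,7]
v[mid]=9=9: mid=2
v[mid]=7<9: swap v[1],v[2]; lo=2,mid=3 → [7,7,9,9,7,7,7]
v[mid]=9=9: mid=4
v[mid]=7<9: swap v[2],v[4]; lo=3,mid=5 → [7,7,7,9,9,7,7]
v[mid]=7<9: swap v[3],v[5]; lo=4,mid=6 → [7,7,7,7,9,9,7]
v[mid]=7<9: swap v[4],v[6]; lo=5,mid=7 → [7,7,7,7,7,9,9]
end: lo=5, hi=6; v = [7,7,7,7,7,9,9]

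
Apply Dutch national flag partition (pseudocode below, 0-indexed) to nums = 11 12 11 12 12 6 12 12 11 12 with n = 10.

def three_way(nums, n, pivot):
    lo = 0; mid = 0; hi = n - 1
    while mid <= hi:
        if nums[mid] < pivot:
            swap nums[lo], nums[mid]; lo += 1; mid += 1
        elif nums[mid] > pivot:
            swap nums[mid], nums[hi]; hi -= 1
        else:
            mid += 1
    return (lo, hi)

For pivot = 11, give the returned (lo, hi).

pivot = 11; lo=0, mid=0, hi=9
nums[mid]=11=11: mid=1
nums[mid]=12>11: swap nums[1],nums[9]; hi=8 → 11 12 11 12 12 6 12 12 11 12
nums[mid]=12>11: swap nums[1],nums[8]; hi=7 → 11 11 11 12 12 6 12 12 12 12
nums[mid]=11=11: mid=2
nums[mid]=11=11: mid=3
nums[mid]=12>11: swap nums[3],nums[7]; hi=6 → 11 11 11 12 12 6 12 12 12 12
nums[mid]=12>11: swap nums[3],nums[6]; hi=5 → 11 11 11 12 12 6 12 12 12 12
nums[mid]=12>11: swap nums[3],nums[5]; hi=4 → 11 11 11 6 12 12 12 12 12 12
nums[mid]=6<11: swap nums[0],nums[3]; lo=1,mid=4 → 6 11 11 11 12 12 12 12 12 12
nums[mid]=12>11: swap nums[4],nums[4]; hi=3 → 6 11 11 11 12 12 12 12 12 12
end: lo=1, hi=3; nums = 6 11 11 11 12 12 12 12 12 12

(1, 3)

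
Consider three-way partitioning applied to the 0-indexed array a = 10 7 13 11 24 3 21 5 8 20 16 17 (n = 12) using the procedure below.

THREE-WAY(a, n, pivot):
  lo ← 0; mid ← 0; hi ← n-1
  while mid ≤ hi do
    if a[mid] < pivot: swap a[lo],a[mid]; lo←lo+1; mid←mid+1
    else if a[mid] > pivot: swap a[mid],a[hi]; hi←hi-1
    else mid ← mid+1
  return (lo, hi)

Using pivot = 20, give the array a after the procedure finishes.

10 7 13 11 17 3 16 5 8 20 21 24

lo=0 mid=0 hi=11
10<20: swap(0,0), lo=1 mid=1 ⇒ 10 7 13 11 24 3 21 5 8 20 16 17
7<20: swap(1,1), lo=2 mid=2 ⇒ 10 7 13 11 24 3 21 5 8 20 16 17
13<20: swap(2,2), lo=3 mid=3 ⇒ 10 7 13 11 24 3 21 5 8 20 16 17
11<20: swap(3,3), lo=4 mid=4 ⇒ 10 7 13 11 24 3 21 5 8 20 16 17
24>20: swap(4,11), hi=10 ⇒ 10 7 13 11 17 3 21 5 8 20 16 24
17<20: swap(4,4), lo=5 mid=5 ⇒ 10 7 13 11 17 3 21 5 8 20 16 24
3<20: swap(5,5), lo=6 mid=6 ⇒ 10 7 13 11 17 3 21 5 8 20 16 24
21>20: swap(6,10), hi=9 ⇒ 10 7 13 11 17 3 16 5 8 20 21 24
16<20: swap(6,6), lo=7 mid=7 ⇒ 10 7 13 11 17 3 16 5 8 20 21 24
5<20: swap(7,7), lo=8 mid=8 ⇒ 10 7 13 11 17 3 16 5 8 20 21 24
8<20: swap(8,8), lo=9 mid=9 ⇒ 10 7 13 11 17 3 16 5 8 20 21 24
20=20: mid=10
done. lo=9 hi=9; a=10 7 13 11 17 3 16 5 8 20 21 24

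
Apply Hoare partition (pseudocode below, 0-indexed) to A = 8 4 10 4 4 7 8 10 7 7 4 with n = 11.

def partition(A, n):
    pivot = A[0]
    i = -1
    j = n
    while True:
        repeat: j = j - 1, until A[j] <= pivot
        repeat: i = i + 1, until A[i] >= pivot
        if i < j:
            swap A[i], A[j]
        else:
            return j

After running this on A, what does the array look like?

4 4 7 4 4 7 7 10 8 10 8

pivot=8
j stops at 10 (4), i stops at 0 (8); swap ⇒ 4 4 10 4 4 7 8 10 7 7 8
j stops at 9 (7), i stops at 2 (10); swap ⇒ 4 4 7 4 4 7 8 10 7 10 8
j stops at 8 (7), i stops at 6 (8); swap ⇒ 4 4 7 4 4 7 7 10 8 10 8
j stops at 6, i stops at 7; i≥j ⇒ return 6. A=4 4 7 4 4 7 7 10 8 10 8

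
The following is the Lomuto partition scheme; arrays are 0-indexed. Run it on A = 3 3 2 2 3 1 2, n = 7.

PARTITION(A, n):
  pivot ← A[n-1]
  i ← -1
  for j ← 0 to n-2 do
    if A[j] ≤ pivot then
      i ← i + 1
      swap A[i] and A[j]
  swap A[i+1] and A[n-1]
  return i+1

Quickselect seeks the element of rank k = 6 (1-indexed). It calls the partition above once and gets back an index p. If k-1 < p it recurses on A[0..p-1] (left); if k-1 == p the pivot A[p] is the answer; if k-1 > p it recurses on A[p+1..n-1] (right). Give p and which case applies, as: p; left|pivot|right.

pivot = A[6] = 2; i = -1
j=0: A[0]=3 > 2 → no swap
j=1: A[1]=3 > 2 → no swap
j=2: A[2]=2 ≤ 2 → i=0, swap A[0],A[2] → 2 3 3 2 3 1 2
j=3: A[3]=2 ≤ 2 → i=1, swap A[1],A[3] → 2 2 3 3 3 1 2
j=4: A[4]=3 > 2 → no swap
j=5: A[5]=1 ≤ 2 → i=2, swap A[2],A[5] → 2 2 1 3 3 3 2
final swap A[3],A[6] → 2 2 1 2 3 3 3; return 3
p = 3; k-1 = 5 > 3 ⇒ right

3; right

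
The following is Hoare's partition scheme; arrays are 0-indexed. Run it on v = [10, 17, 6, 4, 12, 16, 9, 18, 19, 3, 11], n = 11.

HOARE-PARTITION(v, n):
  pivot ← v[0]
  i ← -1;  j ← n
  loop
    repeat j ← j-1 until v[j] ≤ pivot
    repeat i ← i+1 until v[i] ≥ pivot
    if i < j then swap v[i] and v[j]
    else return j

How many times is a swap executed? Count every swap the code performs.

2

pivot = v[0] = 10; i = -1, j = 11
j→9 (v[9]=3≤10), i→0 (v[0]=10≥10); i<j, swap → [3, 17, 6, 4, 12, 16, 9, 18, 19, 10, 11]
j→6 (v[6]=9≤10), i→1 (v[1]=17≥10); i<j, swap → [3, 9, 6, 4, 12, 16, 17, 18, 19, 10, 11]
j→3, i→4; i≥j, return j=3. v = [3, 9, 6, 4, 12, 16, 17, 18, 19, 10, 11]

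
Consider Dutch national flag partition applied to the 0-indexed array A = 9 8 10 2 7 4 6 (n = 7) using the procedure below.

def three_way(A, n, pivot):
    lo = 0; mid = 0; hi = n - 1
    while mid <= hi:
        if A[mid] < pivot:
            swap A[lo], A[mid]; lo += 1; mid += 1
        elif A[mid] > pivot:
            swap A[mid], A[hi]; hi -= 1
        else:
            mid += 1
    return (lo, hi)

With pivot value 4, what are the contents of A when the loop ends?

2 4 10 7 8 6 9

lo=0 mid=0 hi=6
9>4: swap(0,6), hi=5 ⇒ 6 8 10 2 7 4 9
6>4: swap(0,5), hi=4 ⇒ 4 8 10 2 7 6 9
4=4: mid=1
8>4: swap(1,4), hi=3 ⇒ 4 7 10 2 8 6 9
7>4: swap(1,3), hi=2 ⇒ 4 2 10 7 8 6 9
2<4: swap(0,1), lo=1 mid=2 ⇒ 2 4 10 7 8 6 9
10>4: swap(2,2), hi=1 ⇒ 2 4 10 7 8 6 9
done. lo=1 hi=1; A=2 4 10 7 8 6 9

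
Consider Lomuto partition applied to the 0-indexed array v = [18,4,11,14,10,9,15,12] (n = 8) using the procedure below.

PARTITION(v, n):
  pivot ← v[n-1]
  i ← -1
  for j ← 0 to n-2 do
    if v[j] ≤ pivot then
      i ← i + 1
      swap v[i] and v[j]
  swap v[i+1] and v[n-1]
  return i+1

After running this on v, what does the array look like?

pivot = v[7] = 12; i = -1
j=0: v[0]=18 > 12 → no swap
j=1: v[1]=4 ≤ 12 → i=0, swap v[0],v[1] → [4,18,11,14,10,9,15,12]
j=2: v[2]=11 ≤ 12 → i=1, swap v[1],v[2] → [4,11,18,14,10,9,15,12]
j=3: v[3]=14 > 12 → no swap
j=4: v[4]=10 ≤ 12 → i=2, swap v[2],v[4] → [4,11,10,14,18,9,15,12]
j=5: v[5]=9 ≤ 12 → i=3, swap v[3],v[5] → [4,11,10,9,18,14,15,12]
j=6: v[6]=15 > 12 → no swap
final swap v[4],v[7] → [4,11,10,9,12,14,15,18]; return 4

[4,11,10,9,12,14,15,18]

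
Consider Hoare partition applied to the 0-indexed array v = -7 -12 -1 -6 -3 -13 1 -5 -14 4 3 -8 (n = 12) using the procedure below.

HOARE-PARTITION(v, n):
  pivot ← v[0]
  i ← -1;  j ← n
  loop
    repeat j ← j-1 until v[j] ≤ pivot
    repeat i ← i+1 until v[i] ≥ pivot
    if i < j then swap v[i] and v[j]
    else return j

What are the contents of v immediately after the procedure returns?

-8 -12 -14 -13 -3 -6 1 -5 -1 4 3 -7

pivot=-7
j stops at 11 (-8), i stops at 0 (-7); swap ⇒ -8 -12 -1 -6 -3 -13 1 -5 -14 4 3 -7
j stops at 8 (-14), i stops at 2 (-1); swap ⇒ -8 -12 -14 -6 -3 -13 1 -5 -1 4 3 -7
j stops at 5 (-13), i stops at 3 (-6); swap ⇒ -8 -12 -14 -13 -3 -6 1 -5 -1 4 3 -7
j stops at 3, i stops at 4; i≥j ⇒ return 3. v=-8 -12 -14 -13 -3 -6 1 -5 -1 4 3 -7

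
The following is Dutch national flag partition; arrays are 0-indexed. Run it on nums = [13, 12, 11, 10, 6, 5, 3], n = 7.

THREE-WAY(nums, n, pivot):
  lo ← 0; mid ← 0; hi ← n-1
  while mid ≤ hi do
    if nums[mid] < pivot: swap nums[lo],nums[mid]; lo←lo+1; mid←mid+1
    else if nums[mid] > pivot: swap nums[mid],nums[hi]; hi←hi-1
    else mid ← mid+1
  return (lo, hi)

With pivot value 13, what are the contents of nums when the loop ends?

[12, 11, 10, 6, 5, 3, 13]

pivot = 13; lo=0, mid=0, hi=6
nums[mid]=13=13: mid=1
nums[mid]=12<13: swap nums[0],nums[1]; lo=1,mid=2 → [12, 13, 11, 10, 6, 5, 3]
nums[mid]=11<13: swap nums[1],nums[2]; lo=2,mid=3 → [12, 11, 13, 10, 6, 5, 3]
nums[mid]=10<13: swap nums[2],nums[3]; lo=3,mid=4 → [12, 11, 10, 13, 6, 5, 3]
nums[mid]=6<13: swap nums[3],nums[4]; lo=4,mid=5 → [12, 11, 10, 6, 13, 5, 3]
nums[mid]=5<13: swap nums[4],nums[5]; lo=5,mid=6 → [12, 11, 10, 6, 5, 13, 3]
nums[mid]=3<13: swap nums[5],nums[6]; lo=6,mid=7 → [12, 11, 10, 6, 5, 3, 13]
end: lo=6, hi=6; nums = [12, 11, 10, 6, 5, 3, 13]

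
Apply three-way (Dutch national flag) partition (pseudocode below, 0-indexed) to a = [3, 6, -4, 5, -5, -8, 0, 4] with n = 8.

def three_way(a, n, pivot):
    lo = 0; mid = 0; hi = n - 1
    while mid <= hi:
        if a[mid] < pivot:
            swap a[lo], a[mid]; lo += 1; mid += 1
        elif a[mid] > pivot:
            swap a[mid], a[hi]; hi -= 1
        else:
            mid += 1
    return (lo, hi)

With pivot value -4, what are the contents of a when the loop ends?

[-8, -5, -4, 5, 6, 0, 4, 3]

lo=0 mid=0 hi=7
3>-4: swap(0,7), hi=6 ⇒ [4, 6, -4, 5, -5, -8, 0, 3]
4>-4: swap(0,6), hi=5 ⇒ [0, 6, -4, 5, -5, -8, 4, 3]
0>-4: swap(0,5), hi=4 ⇒ [-8, 6, -4, 5, -5, 0, 4, 3]
-8<-4: swap(0,0), lo=1 mid=1 ⇒ [-8, 6, -4, 5, -5, 0, 4, 3]
6>-4: swap(1,4), hi=3 ⇒ [-8, -5, -4, 5, 6, 0, 4, 3]
-5<-4: swap(1,1), lo=2 mid=2 ⇒ [-8, -5, -4, 5, 6, 0, 4, 3]
-4=-4: mid=3
5>-4: swap(3,3), hi=2 ⇒ [-8, -5, -4, 5, 6, 0, 4, 3]
done. lo=2 hi=2; a=[-8, -5, -4, 5, 6, 0, 4, 3]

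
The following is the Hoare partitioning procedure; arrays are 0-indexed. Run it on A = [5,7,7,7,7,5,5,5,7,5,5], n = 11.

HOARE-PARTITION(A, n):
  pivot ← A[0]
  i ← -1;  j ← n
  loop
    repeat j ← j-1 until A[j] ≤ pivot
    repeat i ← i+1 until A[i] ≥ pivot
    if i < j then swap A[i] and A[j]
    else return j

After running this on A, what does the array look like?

pivot = A[0] = 5; i = -1, j = 11
j→10 (A[10]=5≤5), i→0 (A[0]=5≥5); i<j, swap → [5,7,7,7,7,5,5,5,7,5,5]
j→9 (A[9]=5≤5), i→1 (A[1]=7≥5); i<j, swap → [5,5,7,7,7,5,5,5,7,7,5]
j→7 (A[7]=5≤5), i→2 (A[2]=7≥5); i<j, swap → [5,5,5,7,7,5,5,7,7,7,5]
j→6 (A[6]=5≤5), i→3 (A[3]=7≥5); i<j, swap → [5,5,5,5,7,5,7,7,7,7,5]
j→5 (A[5]=5≤5), i→4 (A[4]=7≥5); i<j, swap → [5,5,5,5,5,7,7,7,7,7,5]
j→4, i→5; i≥j, return j=4. A = [5,5,5,5,5,7,7,7,7,7,5]

[5,5,5,5,5,7,7,7,7,7,5]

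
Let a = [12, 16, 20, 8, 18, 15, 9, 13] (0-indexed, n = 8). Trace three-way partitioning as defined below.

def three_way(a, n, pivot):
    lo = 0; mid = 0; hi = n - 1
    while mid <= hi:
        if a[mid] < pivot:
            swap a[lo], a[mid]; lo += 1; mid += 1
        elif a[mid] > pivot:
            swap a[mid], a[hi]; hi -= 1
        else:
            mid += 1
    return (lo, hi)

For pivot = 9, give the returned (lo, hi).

(1, 1)

lo=0 mid=0 hi=7
12>9: swap(0,7), hi=6 ⇒ [13, 16, 20, 8, 18, 15, 9, 12]
13>9: swap(0,6), hi=5 ⇒ [9, 16, 20, 8, 18, 15, 13, 12]
9=9: mid=1
16>9: swap(1,5), hi=4 ⇒ [9, 15, 20, 8, 18, 16, 13, 12]
15>9: swap(1,4), hi=3 ⇒ [9, 18, 20, 8, 15, 16, 13, 12]
18>9: swap(1,3), hi=2 ⇒ [9, 8, 20, 18, 15, 16, 13, 12]
8<9: swap(0,1), lo=1 mid=2 ⇒ [8, 9, 20, 18, 15, 16, 13, 12]
20>9: swap(2,2), hi=1 ⇒ [8, 9, 20, 18, 15, 16, 13, 12]
done. lo=1 hi=1; a=[8, 9, 20, 18, 15, 16, 13, 12]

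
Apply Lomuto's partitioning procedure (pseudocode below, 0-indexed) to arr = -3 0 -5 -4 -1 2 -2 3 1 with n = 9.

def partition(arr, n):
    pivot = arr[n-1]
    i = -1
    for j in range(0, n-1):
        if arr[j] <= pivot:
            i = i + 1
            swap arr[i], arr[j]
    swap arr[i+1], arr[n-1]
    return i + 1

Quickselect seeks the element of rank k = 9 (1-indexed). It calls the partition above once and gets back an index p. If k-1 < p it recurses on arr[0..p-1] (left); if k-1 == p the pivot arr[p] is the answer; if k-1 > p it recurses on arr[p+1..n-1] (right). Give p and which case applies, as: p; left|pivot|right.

6; right

pivot = arr[8] = 1; i = -1
j=0: arr[0]=-3 ≤ 1 → i=0, swap arr[0],arr[0] (no change) → -3 0 -5 -4 -1 2 -2 3 1
j=1: arr[1]=0 ≤ 1 → i=1, swap arr[1],arr[1] (no change) → -3 0 -5 -4 -1 2 -2 3 1
j=2: arr[2]=-5 ≤ 1 → i=2, swap arr[2],arr[2] (no change) → -3 0 -5 -4 -1 2 -2 3 1
j=3: arr[3]=-4 ≤ 1 → i=3, swap arr[3],arr[3] (no change) → -3 0 -5 -4 -1 2 -2 3 1
j=4: arr[4]=-1 ≤ 1 → i=4, swap arr[4],arr[4] (no change) → -3 0 -5 -4 -1 2 -2 3 1
j=5: arr[5]=2 > 1 → no swap
j=6: arr[6]=-2 ≤ 1 → i=5, swap arr[5],arr[6] → -3 0 -5 -4 -1 -2 2 3 1
j=7: arr[7]=3 > 1 → no swap
final swap arr[6],arr[8] → -3 0 -5 -4 -1 -2 1 3 2; return 6
p = 6; k-1 = 8 > 6 ⇒ right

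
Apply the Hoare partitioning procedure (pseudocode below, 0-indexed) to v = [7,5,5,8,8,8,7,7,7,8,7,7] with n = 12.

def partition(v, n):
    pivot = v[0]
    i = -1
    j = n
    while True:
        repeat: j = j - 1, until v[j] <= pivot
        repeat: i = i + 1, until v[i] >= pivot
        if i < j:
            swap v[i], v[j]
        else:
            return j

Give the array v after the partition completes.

pivot=7
j stops at 11 (7), i stops at 0 (7); swap ⇒ [7,5,5,8,8,8,7,7,7,8,7,7]
j stops at 10 (7), i stops at 3 (8); swap ⇒ [7,5,5,7,8,8,7,7,7,8,8,7]
j stops at 8 (7), i stops at 4 (8); swap ⇒ [7,5,5,7,7,8,7,7,8,8,8,7]
j stops at 7 (7), i stops at 5 (8); swap ⇒ [7,5,5,7,7,7,7,8,8,8,8,7]
j stops at 6, i stops at 6; i≥j ⇒ return 6. v=[7,5,5,7,7,7,7,8,8,8,8,7]

[7,5,5,7,7,7,7,8,8,8,8,7]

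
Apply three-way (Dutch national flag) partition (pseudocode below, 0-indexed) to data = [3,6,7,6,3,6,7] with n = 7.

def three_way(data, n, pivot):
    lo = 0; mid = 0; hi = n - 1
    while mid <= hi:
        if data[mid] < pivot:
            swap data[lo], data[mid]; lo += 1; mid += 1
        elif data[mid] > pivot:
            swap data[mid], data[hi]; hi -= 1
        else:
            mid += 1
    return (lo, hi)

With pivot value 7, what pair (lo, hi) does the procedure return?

(5, 6)

lo=0 mid=0 hi=6
3<7: swap(0,0), lo=1 mid=1 ⇒ [3,6,7,6,3,6,7]
6<7: swap(1,1), lo=2 mid=2 ⇒ [3,6,7,6,3,6,7]
7=7: mid=3
6<7: swap(2,3), lo=3 mid=4 ⇒ [3,6,6,7,3,6,7]
3<7: swap(3,4), lo=4 mid=5 ⇒ [3,6,6,3,7,6,7]
6<7: swap(4,5), lo=5 mid=6 ⇒ [3,6,6,3,6,7,7]
7=7: mid=7
done. lo=5 hi=6; data=[3,6,6,3,6,7,7]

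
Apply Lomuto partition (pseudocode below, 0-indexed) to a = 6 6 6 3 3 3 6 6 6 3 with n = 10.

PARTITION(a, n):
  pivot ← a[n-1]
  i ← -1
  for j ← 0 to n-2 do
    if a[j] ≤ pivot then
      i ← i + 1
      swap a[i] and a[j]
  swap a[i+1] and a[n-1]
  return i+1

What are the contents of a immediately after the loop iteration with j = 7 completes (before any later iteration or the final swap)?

pivot=3, i=-1
j=0: 6>3, skip
j=1: 6>3, skip
j=2: 6>3, skip
j=3: 3≤3, i=0, swap(0,3) ⇒ 3 6 6 6 3 3 6 6 6 3
j=4: 3≤3, i=1, swap(1,4) ⇒ 3 3 6 6 6 3 6 6 6 3
j=5: 3≤3, i=2, swap(2,5) ⇒ 3 3 3 6 6 6 6 6 6 3
j=6: 6>3, skip
j=7: 6>3, skip
(after j=7) a = 3 3 3 6 6 6 6 6 6 3

3 3 3 6 6 6 6 6 6 3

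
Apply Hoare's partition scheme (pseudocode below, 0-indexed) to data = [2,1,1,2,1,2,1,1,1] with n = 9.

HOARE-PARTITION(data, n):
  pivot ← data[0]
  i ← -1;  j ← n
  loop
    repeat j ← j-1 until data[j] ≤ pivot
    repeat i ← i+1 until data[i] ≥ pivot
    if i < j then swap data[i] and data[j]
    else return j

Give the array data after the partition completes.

[1,1,1,1,1,1,2,2,2]

pivot = data[0] = 2; i = -1, j = 9
j→8 (data[8]=1≤2), i→0 (data[0]=2≥2); i<j, swap → [1,1,1,2,1,2,1,1,2]
j→7 (data[7]=1≤2), i→3 (data[3]=2≥2); i<j, swap → [1,1,1,1,1,2,1,2,2]
j→6 (data[6]=1≤2), i→5 (data[5]=2≥2); i<j, swap → [1,1,1,1,1,1,2,2,2]
j→5, i→6; i≥j, return j=5. data = [1,1,1,1,1,1,2,2,2]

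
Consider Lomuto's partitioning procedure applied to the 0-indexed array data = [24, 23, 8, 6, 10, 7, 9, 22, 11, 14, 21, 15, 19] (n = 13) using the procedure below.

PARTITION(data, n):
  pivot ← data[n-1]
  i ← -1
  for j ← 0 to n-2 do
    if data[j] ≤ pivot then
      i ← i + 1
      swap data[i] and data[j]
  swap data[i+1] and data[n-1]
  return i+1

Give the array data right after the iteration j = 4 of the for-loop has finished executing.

pivot = data[12] = 19; i = -1
j=0: data[0]=24 > 19 → no swap
j=1: data[1]=23 > 19 → no swap
j=2: data[2]=8 ≤ 19 → i=0, swap data[0],data[2] → [8, 23, 24, 6, 10, 7, 9, 22, 11, 14, 21, 15, 19]
j=3: data[3]=6 ≤ 19 → i=1, swap data[1],data[3] → [8, 6, 24, 23, 10, 7, 9, 22, 11, 14, 21, 15, 19]
j=4: data[4]=10 ≤ 19 → i=2, swap data[2],data[4] → [8, 6, 10, 23, 24, 7, 9, 22, 11, 14, 21, 15, 19]
(after j=4) data = [8, 6, 10, 23, 24, 7, 9, 22, 11, 14, 21, 15, 19]

[8, 6, 10, 23, 24, 7, 9, 22, 11, 14, 21, 15, 19]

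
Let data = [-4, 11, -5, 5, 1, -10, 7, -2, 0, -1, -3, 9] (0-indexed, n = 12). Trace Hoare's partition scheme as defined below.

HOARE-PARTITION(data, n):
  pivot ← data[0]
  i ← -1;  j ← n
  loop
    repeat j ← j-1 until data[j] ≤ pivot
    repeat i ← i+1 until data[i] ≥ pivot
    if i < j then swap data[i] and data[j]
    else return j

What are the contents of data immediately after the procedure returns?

[-10, -5, 11, 5, 1, -4, 7, -2, 0, -1, -3, 9]

pivot = data[0] = -4; i = -1, j = 12
j→5 (data[5]=-10≤-4), i→0 (data[0]=-4≥-4); i<j, swap → [-10, 11, -5, 5, 1, -4, 7, -2, 0, -1, -3, 9]
j→2 (data[2]=-5≤-4), i→1 (data[1]=11≥-4); i<j, swap → [-10, -5, 11, 5, 1, -4, 7, -2, 0, -1, -3, 9]
j→1, i→2; i≥j, return j=1. data = [-10, -5, 11, 5, 1, -4, 7, -2, 0, -1, -3, 9]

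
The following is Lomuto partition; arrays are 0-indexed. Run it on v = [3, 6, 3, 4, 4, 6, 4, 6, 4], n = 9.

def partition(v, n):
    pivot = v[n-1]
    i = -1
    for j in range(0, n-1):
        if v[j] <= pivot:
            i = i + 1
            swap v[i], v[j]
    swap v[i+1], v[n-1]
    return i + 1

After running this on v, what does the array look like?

pivot = v[8] = 4; i = -1
j=0: v[0]=3 ≤ 4 → i=0, swap v[0],v[0] (no change) → [3, 6, 3, 4, 4, 6, 4, 6, 4]
j=1: v[1]=6 > 4 → no swap
j=2: v[2]=3 ≤ 4 → i=1, swap v[1],v[2] → [3, 3, 6, 4, 4, 6, 4, 6, 4]
j=3: v[3]=4 ≤ 4 → i=2, swap v[2],v[3] → [3, 3, 4, 6, 4, 6, 4, 6, 4]
j=4: v[4]=4 ≤ 4 → i=3, swap v[3],v[4] → [3, 3, 4, 4, 6, 6, 4, 6, 4]
j=5: v[5]=6 > 4 → no swap
j=6: v[6]=4 ≤ 4 → i=4, swap v[4],v[6] → [3, 3, 4, 4, 4, 6, 6, 6, 4]
j=7: v[7]=6 > 4 → no swap
final swap v[5],v[8] → [3, 3, 4, 4, 4, 4, 6, 6, 6]; return 5

[3, 3, 4, 4, 4, 4, 6, 6, 6]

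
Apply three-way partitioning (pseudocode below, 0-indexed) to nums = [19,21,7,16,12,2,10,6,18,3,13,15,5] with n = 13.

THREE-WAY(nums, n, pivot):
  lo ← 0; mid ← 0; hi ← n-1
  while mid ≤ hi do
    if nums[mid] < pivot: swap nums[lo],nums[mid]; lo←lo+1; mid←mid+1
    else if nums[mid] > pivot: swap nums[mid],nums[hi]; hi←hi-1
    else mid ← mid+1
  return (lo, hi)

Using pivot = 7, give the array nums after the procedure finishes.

lo=0 mid=0 hi=12
19>7: swap(0,12), hi=11 ⇒ [5,21,7,16,12,2,10,6,18,3,13,15,19]
5<7: swap(0,0), lo=1 mid=1 ⇒ [5,21,7,16,12,2,10,6,18,3,13,15,19]
21>7: swap(1,11), hi=10 ⇒ [5,15,7,16,12,2,10,6,18,3,13,21,19]
15>7: swap(1,10), hi=9 ⇒ [5,13,7,16,12,2,10,6,18,3,15,21,19]
13>7: swap(1,9), hi=8 ⇒ [5,3,7,16,12,2,10,6,18,13,15,21,19]
3<7: swap(1,1), lo=2 mid=2 ⇒ [5,3,7,16,12,2,10,6,18,13,15,21,19]
7=7: mid=3
16>7: swap(3,8), hi=7 ⇒ [5,3,7,18,12,2,10,6,16,13,15,21,19]
18>7: swap(3,7), hi=6 ⇒ [5,3,7,6,12,2,10,18,16,13,15,21,19]
6<7: swap(2,3), lo=3 mid=4 ⇒ [5,3,6,7,12,2,10,18,16,13,15,21,19]
12>7: swap(4,6), hi=5 ⇒ [5,3,6,7,10,2,12,18,16,13,15,21,19]
10>7: swap(4,5), hi=4 ⇒ [5,3,6,7,2,10,12,18,16,13,15,21,19]
2<7: swap(3,4), lo=4 mid=5 ⇒ [5,3,6,2,7,10,12,18,16,13,15,21,19]
done. lo=4 hi=4; nums=[5,3,6,2,7,10,12,18,16,13,15,21,19]

[5,3,6,2,7,10,12,18,16,13,15,21,19]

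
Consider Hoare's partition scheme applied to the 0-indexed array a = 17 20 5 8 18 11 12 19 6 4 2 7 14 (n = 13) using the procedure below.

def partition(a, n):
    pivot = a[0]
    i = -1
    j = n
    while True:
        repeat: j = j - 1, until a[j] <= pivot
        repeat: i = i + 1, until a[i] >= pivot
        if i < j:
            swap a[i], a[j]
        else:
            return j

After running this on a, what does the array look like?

pivot = a[0] = 17; i = -1, j = 13
j→12 (a[12]=14≤17), i→0 (a[0]=17≥17); i<j, swap → 14 20 5 8 18 11 12 19 6 4 2 7 17
j→11 (a[11]=7≤17), i→1 (a[1]=20≥17); i<j, swap → 14 7 5 8 18 11 12 19 6 4 2 20 17
j→10 (a[10]=2≤17), i→4 (a[4]=18≥17); i<j, swap → 14 7 5 8 2 11 12 19 6 4 18 20 17
j→9 (a[9]=4≤17), i→7 (a[7]=19≥17); i<j, swap → 14 7 5 8 2 11 12 4 6 19 18 20 17
j→8, i→9; i≥j, return j=8. a = 14 7 5 8 2 11 12 4 6 19 18 20 17

14 7 5 8 2 11 12 4 6 19 18 20 17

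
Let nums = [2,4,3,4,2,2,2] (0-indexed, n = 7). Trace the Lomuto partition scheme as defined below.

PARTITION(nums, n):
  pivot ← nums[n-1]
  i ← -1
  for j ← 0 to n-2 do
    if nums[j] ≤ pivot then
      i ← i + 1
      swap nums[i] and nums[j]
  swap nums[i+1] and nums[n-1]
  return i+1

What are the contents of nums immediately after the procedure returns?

pivot = nums[6] = 2; i = -1
j=0: nums[0]=2 ≤ 2 → i=0, swap nums[0],nums[0] (no change) → [2,4,3,4,2,2,2]
j=1: nums[1]=4 > 2 → no swap
j=2: nums[2]=3 > 2 → no swap
j=3: nums[3]=4 > 2 → no swap
j=4: nums[4]=2 ≤ 2 → i=1, swap nums[1],nums[4] → [2,2,3,4,4,2,2]
j=5: nums[5]=2 ≤ 2 → i=2, swap nums[2],nums[5] → [2,2,2,4,4,3,2]
final swap nums[3],nums[6] → [2,2,2,2,4,3,4]; return 3

[2,2,2,2,4,3,4]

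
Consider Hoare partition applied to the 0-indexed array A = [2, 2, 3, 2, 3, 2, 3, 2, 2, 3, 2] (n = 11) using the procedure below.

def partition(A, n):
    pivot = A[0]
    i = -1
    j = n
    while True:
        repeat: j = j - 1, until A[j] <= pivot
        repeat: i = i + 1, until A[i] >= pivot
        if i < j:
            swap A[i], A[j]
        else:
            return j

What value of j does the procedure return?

3

pivot=2
j stops at 10 (2), i stops at 0 (2); swap ⇒ [2, 2, 3, 2, 3, 2, 3, 2, 2, 3, 2]
j stops at 8 (2), i stops at 1 (2); swap ⇒ [2, 2, 3, 2, 3, 2, 3, 2, 2, 3, 2]
j stops at 7 (2), i stops at 2 (3); swap ⇒ [2, 2, 2, 2, 3, 2, 3, 3, 2, 3, 2]
j stops at 5 (2), i stops at 3 (2); swap ⇒ [2, 2, 2, 2, 3, 2, 3, 3, 2, 3, 2]
j stops at 3, i stops at 4; i≥j ⇒ return 3. A=[2, 2, 2, 2, 3, 2, 3, 3, 2, 3, 2]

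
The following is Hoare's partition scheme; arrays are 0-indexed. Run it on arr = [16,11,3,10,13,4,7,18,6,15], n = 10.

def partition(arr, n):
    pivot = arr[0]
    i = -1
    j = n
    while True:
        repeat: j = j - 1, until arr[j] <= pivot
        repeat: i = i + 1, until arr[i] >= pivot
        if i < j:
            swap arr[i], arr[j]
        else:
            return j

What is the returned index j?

7

pivot=16
j stops at 9 (15), i stops at 0 (16); swap ⇒ [15,11,3,10,13,4,7,18,6,16]
j stops at 8 (6), i stops at 7 (18); swap ⇒ [15,11,3,10,13,4,7,6,18,16]
j stops at 7, i stops at 8; i≥j ⇒ return 7. arr=[15,11,3,10,13,4,7,6,18,16]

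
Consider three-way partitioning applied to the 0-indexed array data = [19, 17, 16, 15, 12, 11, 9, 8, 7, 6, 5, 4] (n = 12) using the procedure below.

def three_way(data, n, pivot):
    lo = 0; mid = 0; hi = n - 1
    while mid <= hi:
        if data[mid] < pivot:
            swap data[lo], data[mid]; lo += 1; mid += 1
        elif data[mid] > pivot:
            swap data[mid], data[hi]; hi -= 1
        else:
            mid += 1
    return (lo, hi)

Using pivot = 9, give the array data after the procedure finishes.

pivot = 9; lo=0, mid=0, hi=11
data[mid]=19>9: swap data[0],data[11]; hi=10 → [4, 17, 16, 15, 12, 11, 9, 8, 7, 6, 5, 19]
data[mid]=4<9: swap data[0],data[0]; lo=1,mid=1 → [4, 17, 16, 15, 12, 11, 9, 8, 7, 6, 5, 19]
data[mid]=17>9: swap data[1],data[10]; hi=9 → [4, 5, 16, 15, 12, 11, 9, 8, 7, 6, 17, 19]
data[mid]=5<9: swap data[1],data[1]; lo=2,mid=2 → [4, 5, 16, 15, 12, 11, 9, 8, 7, 6, 17, 19]
data[mid]=16>9: swap data[2],data[9]; hi=8 → [4, 5, 6, 15, 12, 11, 9, 8, 7, 16, 17, 19]
data[mid]=6<9: swap data[2],data[2]; lo=3,mid=3 → [4, 5, 6, 15, 12, 11, 9, 8, 7, 16, 17, 19]
data[mid]=15>9: swap data[3],data[8]; hi=7 → [4, 5, 6, 7, 12, 11, 9, 8, 15, 16, 17, 19]
data[mid]=7<9: swap data[3],data[3]; lo=4,mid=4 → [4, 5, 6, 7, 12, 11, 9, 8, 15, 16, 17, 19]
data[mid]=12>9: swap data[4],data[7]; hi=6 → [4, 5, 6, 7, 8, 11, 9, 12, 15, 16, 17, 19]
data[mid]=8<9: swap data[4],data[4]; lo=5,mid=5 → [4, 5, 6, 7, 8, 11, 9, 12, 15, 16, 17, 19]
data[mid]=11>9: swap data[5],data[6]; hi=5 → [4, 5, 6, 7, 8, 9, 11, 12, 15, 16, 17, 19]
data[mid]=9=9: mid=6
end: lo=5, hi=5; data = [4, 5, 6, 7, 8, 9, 11, 12, 15, 16, 17, 19]

[4, 5, 6, 7, 8, 9, 11, 12, 15, 16, 17, 19]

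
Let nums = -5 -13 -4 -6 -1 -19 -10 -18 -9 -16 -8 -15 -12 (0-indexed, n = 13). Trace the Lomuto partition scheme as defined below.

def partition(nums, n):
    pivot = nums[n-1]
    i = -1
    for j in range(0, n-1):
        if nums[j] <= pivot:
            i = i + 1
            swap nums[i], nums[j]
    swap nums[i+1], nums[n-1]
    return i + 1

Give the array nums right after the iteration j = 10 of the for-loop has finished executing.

-13 -19 -18 -16 -1 -5 -10 -4 -9 -6 -8 -15 -12

pivot=-12, i=-1
j=0: -5>-12, skip
j=1: -13≤-12, i=0, swap(0,1) ⇒ -13 -5 -4 -6 -1 -19 -10 -18 -9 -16 -8 -15 -12
j=2: -4>-12, skip
j=3: -6>-12, skip
j=4: -1>-12, skip
j=5: -19≤-12, i=1, swap(1,5) ⇒ -13 -19 -4 -6 -1 -5 -10 -18 -9 -16 -8 -15 -12
j=6: -10>-12, skip
j=7: -18≤-12, i=2, swap(2,7) ⇒ -13 -19 -18 -6 -1 -5 -10 -4 -9 -16 -8 -15 -12
j=8: -9>-12, skip
j=9: -16≤-12, i=3, swap(3,9) ⇒ -13 -19 -18 -16 -1 -5 -10 -4 -9 -6 -8 -15 -12
j=10: -8>-12, skip
(after j=10) nums = -13 -19 -18 -16 -1 -5 -10 -4 -9 -6 -8 -15 -12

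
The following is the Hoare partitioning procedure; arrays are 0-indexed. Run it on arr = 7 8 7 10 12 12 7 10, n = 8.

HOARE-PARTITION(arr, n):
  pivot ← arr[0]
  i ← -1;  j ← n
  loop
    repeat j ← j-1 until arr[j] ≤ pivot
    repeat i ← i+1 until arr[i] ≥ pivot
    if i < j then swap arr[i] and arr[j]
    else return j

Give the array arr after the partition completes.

pivot = arr[0] = 7; i = -1, j = 8
j→6 (arr[6]=7≤7), i→0 (arr[0]=7≥7); i<j, swap → 7 8 7 10 12 12 7 10
j→2 (arr[2]=7≤7), i→1 (arr[1]=8≥7); i<j, swap → 7 7 8 10 12 12 7 10
j→1, i→2; i≥j, return j=1. arr = 7 7 8 10 12 12 7 10

7 7 8 10 12 12 7 10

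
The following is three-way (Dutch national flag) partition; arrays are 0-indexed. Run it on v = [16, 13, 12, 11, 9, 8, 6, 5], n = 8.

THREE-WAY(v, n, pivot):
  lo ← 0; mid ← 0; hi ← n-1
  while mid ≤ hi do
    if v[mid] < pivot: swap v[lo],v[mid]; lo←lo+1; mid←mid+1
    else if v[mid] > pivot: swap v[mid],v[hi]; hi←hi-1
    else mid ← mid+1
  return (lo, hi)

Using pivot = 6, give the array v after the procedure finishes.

lo=0 mid=0 hi=7
16>6: swap(0,7), hi=6 ⇒ [5, 13, 12, 11, 9, 8, 6, 16]
5<6: swap(0,0), lo=1 mid=1 ⇒ [5, 13, 12, 11, 9, 8, 6, 16]
13>6: swap(1,6), hi=5 ⇒ [5, 6, 12, 11, 9, 8, 13, 16]
6=6: mid=2
12>6: swap(2,5), hi=4 ⇒ [5, 6, 8, 11, 9, 12, 13, 16]
8>6: swap(2,4), hi=3 ⇒ [5, 6, 9, 11, 8, 12, 13, 16]
9>6: swap(2,3), hi=2 ⇒ [5, 6, 11, 9, 8, 12, 13, 16]
11>6: swap(2,2), hi=1 ⇒ [5, 6, 11, 9, 8, 12, 13, 16]
done. lo=1 hi=1; v=[5, 6, 11, 9, 8, 12, 13, 16]

[5, 6, 11, 9, 8, 12, 13, 16]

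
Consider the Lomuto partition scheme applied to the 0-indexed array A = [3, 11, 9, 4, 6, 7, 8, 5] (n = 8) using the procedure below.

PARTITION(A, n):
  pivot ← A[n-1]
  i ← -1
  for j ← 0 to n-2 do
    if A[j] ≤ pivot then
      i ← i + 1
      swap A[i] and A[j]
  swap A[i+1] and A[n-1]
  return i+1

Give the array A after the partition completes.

[3, 4, 5, 11, 6, 7, 8, 9]

pivot=5, i=-1
j=0: 3≤5, i=0, swap(0,0) ⇒ [3, 11, 9, 4, 6, 7, 8, 5]
j=1: 11>5, skip
j=2: 9>5, skip
j=3: 4≤5, i=1, swap(1,3) ⇒ [3, 4, 9, 11, 6, 7, 8, 5]
j=4: 6>5, skip
j=5: 7>5, skip
j=6: 8>5, skip
swap(2,7) ⇒ [3, 4, 5, 11, 6, 7, 8, 9]; return 2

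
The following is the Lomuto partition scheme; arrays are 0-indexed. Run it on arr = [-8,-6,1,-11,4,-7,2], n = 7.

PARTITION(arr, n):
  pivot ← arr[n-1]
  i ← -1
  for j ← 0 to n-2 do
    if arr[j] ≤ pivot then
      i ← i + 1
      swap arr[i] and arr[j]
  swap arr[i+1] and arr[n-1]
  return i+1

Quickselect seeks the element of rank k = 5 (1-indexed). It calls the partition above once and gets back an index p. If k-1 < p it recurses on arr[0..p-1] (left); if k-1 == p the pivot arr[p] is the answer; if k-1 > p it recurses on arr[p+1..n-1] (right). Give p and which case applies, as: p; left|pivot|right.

5; left

pivot = arr[6] = 2; i = -1
j=0: arr[0]=-8 ≤ 2 → i=0, swap arr[0],arr[0] (no change) → [-8,-6,1,-11,4,-7,2]
j=1: arr[1]=-6 ≤ 2 → i=1, swap arr[1],arr[1] (no change) → [-8,-6,1,-11,4,-7,2]
j=2: arr[2]=1 ≤ 2 → i=2, swap arr[2],arr[2] (no change) → [-8,-6,1,-11,4,-7,2]
j=3: arr[3]=-11 ≤ 2 → i=3, swap arr[3],arr[3] (no change) → [-8,-6,1,-11,4,-7,2]
j=4: arr[4]=4 > 2 → no swap
j=5: arr[5]=-7 ≤ 2 → i=4, swap arr[4],arr[5] → [-8,-6,1,-11,-7,4,2]
final swap arr[5],arr[6] → [-8,-6,1,-11,-7,2,4]; return 5
p = 5; k-1 = 4 < 5 ⇒ left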